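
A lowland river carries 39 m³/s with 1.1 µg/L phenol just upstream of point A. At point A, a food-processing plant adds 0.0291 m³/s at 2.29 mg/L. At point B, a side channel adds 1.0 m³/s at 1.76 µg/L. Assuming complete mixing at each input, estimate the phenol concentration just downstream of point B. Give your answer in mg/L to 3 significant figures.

1.1 µg/L = 0.0011 mg/L.
After input A: C = (39·0.0011 + 0.0291·2.29) / 39.03 = 0.002807 mg/L.
1.76 µg/L = 0.00176 mg/L.
After input B: C = (39.03·0.002807 + 1·0.00176) / 40.03 = 0.00278 mg/L.

0.00278 mg/L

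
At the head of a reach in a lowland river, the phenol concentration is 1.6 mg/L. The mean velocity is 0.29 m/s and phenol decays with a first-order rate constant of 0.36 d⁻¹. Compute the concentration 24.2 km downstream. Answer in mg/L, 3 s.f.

1.13 mg/L

Travel time t = 24.2 km / 0.29 m/s = 2.42e+04/0.29 = 8.345e+04 s = 0.9658 d.
First-order decay: C = 1.6·exp(−0.36·0.9658) = 1.6·0.7063 = 1.13 mg/L.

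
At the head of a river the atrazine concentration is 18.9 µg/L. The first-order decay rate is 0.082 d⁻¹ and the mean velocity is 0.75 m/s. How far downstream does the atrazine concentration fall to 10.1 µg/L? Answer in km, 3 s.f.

495 km

From C = C₀·e^(−kt), t = ln(C₀/C)/k = ln(18.9/10.1)/0.082 = 0.6266/0.082 = 7.642 d.
Distance = v·t = 0.75 m/s × 6.603e+05 s = 4.952e+05 m = 495.2 km.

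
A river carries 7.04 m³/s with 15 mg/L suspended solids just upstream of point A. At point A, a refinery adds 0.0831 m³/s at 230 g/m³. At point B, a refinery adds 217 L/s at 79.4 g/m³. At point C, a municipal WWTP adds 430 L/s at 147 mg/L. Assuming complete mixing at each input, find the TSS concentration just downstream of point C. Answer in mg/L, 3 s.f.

After input A: C = (7.04·15 + 0.0831·230) / 7.123 = 17.51 mg/L.
217 L/s = 0.217 m³/s.
After input B: C = (7.123·17.51 + 0.217·79.4) / 7.34 = 19.34 mg/L.
430 L/s = 0.43 m³/s.
After input C: C = (7.34·19.34 + 0.43·147) / 7.77 = 26.4 mg/L.

26.4 mg/L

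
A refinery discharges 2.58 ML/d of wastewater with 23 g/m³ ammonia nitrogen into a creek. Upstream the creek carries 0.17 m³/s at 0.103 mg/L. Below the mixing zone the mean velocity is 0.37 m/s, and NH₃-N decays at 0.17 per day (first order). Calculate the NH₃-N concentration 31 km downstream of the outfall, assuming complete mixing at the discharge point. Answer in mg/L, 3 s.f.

2.99 mg/L

2.58 ML/d = 0.02986 m³/s.
After complete mixing, C₀ = (0.02986·23 + 0.17·0.103) / 0.1999 = 3.524 mg/L.
Travel time t = 3.1e+04 m / 0.37 m/s = 8.378e+04 s = 0.9697 d.
C = 3.524·exp(−0.17·0.9697) = 3.524·0.848 = 2.988 mg/L.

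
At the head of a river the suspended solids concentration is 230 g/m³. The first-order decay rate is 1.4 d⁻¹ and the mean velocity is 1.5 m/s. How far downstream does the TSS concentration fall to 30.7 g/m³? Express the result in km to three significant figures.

From C = C₀·e^(−kt), t = ln(C₀/C)/k = ln(230/30.7)/1.4 = 2.014/1.4 = 1.438 d.
Distance = v·t = 1.5 m/s × 1.243e+05 s = 1.864e+05 m = 186.4 km.

186 km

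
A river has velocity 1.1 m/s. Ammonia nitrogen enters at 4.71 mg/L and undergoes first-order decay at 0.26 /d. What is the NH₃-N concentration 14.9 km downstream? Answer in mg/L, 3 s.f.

4.52 mg/L

Travel time t = 14.9 km / 1.1 m/s = 1.49e+04/1.1 = 1.355e+04 s = 0.1568 d.
First-order decay: C = 4.71·exp(−0.26·0.1568) = 4.71·0.9601 = 4.522 mg/L.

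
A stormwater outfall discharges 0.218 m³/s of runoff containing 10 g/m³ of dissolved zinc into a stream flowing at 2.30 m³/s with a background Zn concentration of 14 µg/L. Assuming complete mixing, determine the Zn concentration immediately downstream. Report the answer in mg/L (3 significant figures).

0.879 mg/L

14 µg/L = 0.014 mg/L.
By mass balance at complete mixing, C = (0.218·10 + 2.3·0.014) / (0.218 + 2.3) = 2.212/2.518 = 0.8786 mg/L.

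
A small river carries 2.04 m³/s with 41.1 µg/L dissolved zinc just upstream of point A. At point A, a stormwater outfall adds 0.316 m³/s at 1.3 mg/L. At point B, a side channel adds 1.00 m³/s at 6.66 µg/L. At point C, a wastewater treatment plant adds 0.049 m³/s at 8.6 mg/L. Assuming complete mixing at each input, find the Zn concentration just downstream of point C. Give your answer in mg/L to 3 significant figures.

0.271 mg/L

41.1 µg/L = 0.0411 mg/L.
After input A: C = (2.04·0.0411 + 0.316·1.3) / 2.356 = 0.21 mg/L.
6.66 µg/L = 0.00666 mg/L.
After input B: C = (2.356·0.21 + 1·0.00666) / 3.356 = 0.1494 mg/L.
After input C: C = (3.356·0.1494 + 0.049·8.6) / 3.405 = 0.271 mg/L.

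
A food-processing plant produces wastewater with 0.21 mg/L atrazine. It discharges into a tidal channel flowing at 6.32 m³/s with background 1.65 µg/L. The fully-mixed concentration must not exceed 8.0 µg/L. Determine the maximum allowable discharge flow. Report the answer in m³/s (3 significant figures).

1.65 µg/L = 0.00165 mg/L.
8.0 µg/L = 0.008 mg/L.
Mass balance at complete mixing: C_std·(Q_w + Q_r) = Q_w·C_e + Q_r·C_b.
Rearranging, Q_w = Q_r·(C_std − C_b)/(C_e − C_std) = 6.32·(0.008 − 0.00165) / (0.21 − 0.008) = 0.1987 m³/s.

0.199 m³/s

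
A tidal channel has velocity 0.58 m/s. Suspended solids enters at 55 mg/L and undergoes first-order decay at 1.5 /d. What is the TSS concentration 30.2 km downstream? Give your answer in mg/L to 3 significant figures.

22.3 mg/L

Travel time t = 30.2 km / 0.58 m/s = 3.02e+04/0.58 = 5.207e+04 s = 0.6027 d.
First-order decay: C = 55·exp(−1.5·0.6027) = 55·0.405 = 22.27 mg/L.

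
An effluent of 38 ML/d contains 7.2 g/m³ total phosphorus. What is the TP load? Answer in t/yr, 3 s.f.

38 ML/d = 0.4398 m³/s.
Mass flux = Q·C = 0.4398 m³/s × 7.2 g/m³ = 3.167 g/s.
= 3.167 g/s × 31.56 = 99.93 t/yr.

99.9 t/yr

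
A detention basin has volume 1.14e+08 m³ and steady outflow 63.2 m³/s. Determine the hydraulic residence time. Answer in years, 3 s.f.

Q = 63.2 m³/s × 3.156e+07 s/yr = 1.994e+09 m³/yr.
Hydraulic residence time τ = V/Q = 1.14e+08/1.994e+09 = 0.05716 yr.

0.0572 yr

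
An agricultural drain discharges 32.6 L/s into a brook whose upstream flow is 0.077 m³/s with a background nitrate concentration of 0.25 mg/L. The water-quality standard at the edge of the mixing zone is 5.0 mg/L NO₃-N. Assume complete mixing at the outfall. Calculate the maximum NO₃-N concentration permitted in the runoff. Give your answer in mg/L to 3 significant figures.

32.6 L/s = 0.0326 m³/s.
Mass balance: 5·0.1096 = 0.0326·Cₑ + 0.077·0.25.
Cₑ = (0.548 − 0.01925) / 0.0326 = 16.22 mg/L.

16.2 mg/L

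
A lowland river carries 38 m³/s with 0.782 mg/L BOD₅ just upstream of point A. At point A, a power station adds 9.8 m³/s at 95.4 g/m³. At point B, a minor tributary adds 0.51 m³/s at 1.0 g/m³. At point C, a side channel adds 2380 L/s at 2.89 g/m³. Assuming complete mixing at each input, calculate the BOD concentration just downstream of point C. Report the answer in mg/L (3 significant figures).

19.2 mg/L

After input A: C = (38·0.782 + 9.8·95.4) / 47.8 = 20.18 mg/L.
After input B: C = (47.8·20.18 + 0.51·1) / 48.31 = 19.98 mg/L.
2380 L/s = 2.38 m³/s.
After input C: C = (48.31·19.98 + 2.38·2.89) / 50.69 = 19.18 mg/L.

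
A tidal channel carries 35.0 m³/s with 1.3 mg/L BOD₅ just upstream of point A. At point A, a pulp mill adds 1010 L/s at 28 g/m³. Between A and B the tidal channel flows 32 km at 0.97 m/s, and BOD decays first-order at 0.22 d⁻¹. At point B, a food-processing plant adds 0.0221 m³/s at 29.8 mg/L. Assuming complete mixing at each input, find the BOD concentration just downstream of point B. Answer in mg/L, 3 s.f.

1.90 mg/L

1010 L/s = 1.01 m³/s.
After input A: C = (35·1.3 + 1.01·28) / 36.01 = 2.049 mg/L.
Over the 32 km reach to input B (t = 3.299e+04 s = 0.3818 d), decay gives C = 2.049·exp(−0.22·0.3818) = 1.884 mg/L.
After input B: C = (36.01·1.884 + 0.0221·29.8) / 36.03 = 1.901 mg/L.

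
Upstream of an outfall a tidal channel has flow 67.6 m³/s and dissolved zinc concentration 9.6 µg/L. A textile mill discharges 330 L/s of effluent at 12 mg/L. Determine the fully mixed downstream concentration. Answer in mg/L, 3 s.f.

0.0678 mg/L

330 L/s = 0.33 m³/s.
9.6 µg/L = 0.0096 mg/L.
By mass balance at complete mixing, C = (0.33·12 + 67.6·0.0096) / (0.33 + 67.6) = 4.609/67.93 = 0.06785 mg/L.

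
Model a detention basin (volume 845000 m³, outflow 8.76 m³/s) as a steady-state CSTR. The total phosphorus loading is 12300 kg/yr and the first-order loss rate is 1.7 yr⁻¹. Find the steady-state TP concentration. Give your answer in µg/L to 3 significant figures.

Outflow Q = 8.76 m³/s × 3.156e+07 s/yr = 2.764e+08 m³/yr.
Steady-state CSTR mass balance: W = Q·C + k·V·C, so C = W/(Q + kV).
Q + kV = 2.764e+08 + 1.7·845000 = 2.779e+08 m³/yr.
C = 12300/2.779e+08 = 4.426e-05 kg/m³ = 0.04426 mg/L = 44.26 µg/L.

44.3 µg/L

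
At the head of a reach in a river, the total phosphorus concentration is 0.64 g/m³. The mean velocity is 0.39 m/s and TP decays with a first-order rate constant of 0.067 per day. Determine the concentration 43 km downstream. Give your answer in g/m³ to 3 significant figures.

0.588 g/m³

Travel time t = 43 km / 0.39 m/s = 4.3e+04/0.39 = 1.103e+05 s = 1.276 d.
First-order decay: C = 0.64·exp(−0.067·1.276) = 0.64·0.9181 = 0.5876 g/m³.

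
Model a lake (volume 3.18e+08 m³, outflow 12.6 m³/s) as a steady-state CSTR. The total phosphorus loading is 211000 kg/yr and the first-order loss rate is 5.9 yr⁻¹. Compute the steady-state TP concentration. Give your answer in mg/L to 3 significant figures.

Outflow Q = 12.6 m³/s × 3.156e+07 s/yr = 3.976e+08 m³/yr.
Steady-state CSTR mass balance: W = Q·C + k·V·C, so C = W/(Q + kV).
Q + kV = 3.976e+08 + 5.9·3.18e+08 = 2.274e+09 m³/yr.
C = 211000/2.274e+09 = 9.28e-05 kg/m³ = 0.0928 mg/L.

0.0928 mg/L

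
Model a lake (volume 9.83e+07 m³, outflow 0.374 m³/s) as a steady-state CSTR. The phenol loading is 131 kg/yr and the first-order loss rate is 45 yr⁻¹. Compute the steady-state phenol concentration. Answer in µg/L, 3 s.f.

0.0295 µg/L

Outflow Q = 0.374 m³/s × 3.156e+07 s/yr = 1.18e+07 m³/yr.
Steady-state CSTR mass balance: W = Q·C + k·V·C, so C = W/(Q + kV).
Q + kV = 1.18e+07 + 45·9.83e+07 = 4.435e+09 m³/yr.
C = 131/4.435e+09 = 2.954e-08 kg/m³ = 2.954e-05 mg/L = 0.02954 µg/L.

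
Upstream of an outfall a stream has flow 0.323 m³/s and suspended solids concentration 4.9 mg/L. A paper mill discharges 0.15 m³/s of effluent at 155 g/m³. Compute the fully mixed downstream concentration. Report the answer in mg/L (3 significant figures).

52.5 mg/L

Conservation of mass across the mixing zone: C = (0.15·155 + 0.323·4.9) / (0.15 + 0.323) = 24.83/0.473 = 52.5 mg/L.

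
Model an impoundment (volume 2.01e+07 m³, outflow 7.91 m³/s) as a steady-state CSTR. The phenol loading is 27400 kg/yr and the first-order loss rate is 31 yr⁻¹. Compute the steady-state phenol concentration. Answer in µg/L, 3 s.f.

Outflow Q = 7.91 m³/s × 3.156e+07 s/yr = 2.496e+08 m³/yr.
Steady-state CSTR mass balance: W = Q·C + k·V·C, so C = W/(Q + kV).
Q + kV = 2.496e+08 + 31·2.01e+07 = 8.727e+08 m³/yr.
C = 27400/8.727e+08 = 3.14e-05 kg/m³ = 0.0314 mg/L = 31.4 µg/L.

31.4 µg/L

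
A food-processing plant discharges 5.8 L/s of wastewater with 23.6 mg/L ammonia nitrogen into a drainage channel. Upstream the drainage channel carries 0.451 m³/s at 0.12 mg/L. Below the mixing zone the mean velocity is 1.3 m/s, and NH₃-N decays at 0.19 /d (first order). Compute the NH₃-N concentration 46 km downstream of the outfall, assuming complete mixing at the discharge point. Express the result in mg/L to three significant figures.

5.8 L/s = 0.0058 m³/s.
After complete mixing, C₀ = (0.0058·23.6 + 0.451·0.12) / 0.4568 = 0.4181 mg/L.
Travel time t = 4.6e+04 m / 1.3 m/s = 3.538e+04 s = 0.4095 d.
C = 0.4181·exp(−0.19·0.4095) = 0.4181·0.9251 = 0.3868 mg/L.

0.387 mg/L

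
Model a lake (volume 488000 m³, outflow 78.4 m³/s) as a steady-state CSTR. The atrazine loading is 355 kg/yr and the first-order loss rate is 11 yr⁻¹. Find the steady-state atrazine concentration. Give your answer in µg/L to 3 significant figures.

0.143 µg/L

Outflow Q = 78.4 m³/s × 3.156e+07 s/yr = 2.474e+09 m³/yr.
Steady-state CSTR mass balance: W = Q·C + k·V·C, so C = W/(Q + kV).
Q + kV = 2.474e+09 + 11·488000 = 2.479e+09 m³/yr.
C = 355/2.479e+09 = 1.432e-07 kg/m³ = 0.0001432 mg/L = 0.1432 µg/L.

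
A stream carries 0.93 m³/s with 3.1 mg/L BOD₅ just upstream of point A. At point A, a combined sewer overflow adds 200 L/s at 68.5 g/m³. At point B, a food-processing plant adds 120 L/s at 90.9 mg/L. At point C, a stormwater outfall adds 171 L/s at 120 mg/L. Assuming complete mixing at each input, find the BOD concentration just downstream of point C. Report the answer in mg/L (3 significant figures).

200 L/s = 0.2 m³/s.
After input A: C = (0.93·3.1 + 0.2·68.5) / 1.13 = 14.68 mg/L.
120 L/s = 0.12 m³/s.
After input B: C = (1.13·14.68 + 0.12·90.9) / 1.25 = 21.99 mg/L.
171 L/s = 0.171 m³/s.
After input C: C = (1.25·21.99 + 0.171·120) / 1.421 = 33.79 mg/L.

33.8 mg/L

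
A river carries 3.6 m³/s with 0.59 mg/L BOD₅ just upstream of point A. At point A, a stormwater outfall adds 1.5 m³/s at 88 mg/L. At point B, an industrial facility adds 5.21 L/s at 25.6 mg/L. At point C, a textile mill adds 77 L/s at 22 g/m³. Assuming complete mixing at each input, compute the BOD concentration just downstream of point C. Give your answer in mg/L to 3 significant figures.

After input A: C = (3.6·0.59 + 1.5·88) / 5.1 = 26.3 mg/L.
5.21 L/s = 0.00521 m³/s.
After input B: C = (5.1·26.3 + 0.00521·25.6) / 5.105 = 26.3 mg/L.
77 L/s = 0.077 m³/s.
After input C: C = (5.105·26.3 + 0.077·22) / 5.182 = 26.23 mg/L.

26.2 mg/L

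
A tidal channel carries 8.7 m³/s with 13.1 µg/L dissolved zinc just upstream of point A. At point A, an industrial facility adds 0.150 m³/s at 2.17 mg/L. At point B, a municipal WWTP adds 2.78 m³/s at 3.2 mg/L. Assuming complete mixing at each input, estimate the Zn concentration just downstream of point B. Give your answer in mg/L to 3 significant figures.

13.1 µg/L = 0.0131 mg/L.
After input A: C = (8.7·0.0131 + 0.15·2.17) / 8.85 = 0.04966 mg/L.
After input B: C = (8.85·0.04966 + 2.78·3.2) / 11.63 = 0.8027 mg/L.

0.803 mg/L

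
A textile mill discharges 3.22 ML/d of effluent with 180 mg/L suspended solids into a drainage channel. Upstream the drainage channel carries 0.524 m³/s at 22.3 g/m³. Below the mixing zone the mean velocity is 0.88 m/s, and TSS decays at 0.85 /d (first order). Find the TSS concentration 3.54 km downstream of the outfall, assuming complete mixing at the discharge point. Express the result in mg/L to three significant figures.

3.22 ML/d = 0.03727 m³/s.
After complete mixing, C₀ = (0.03727·180 + 0.524·22.3) / 0.5613 = 32.77 mg/L.
Travel time t = 3540 m / 0.88 m/s = 4023 s = 0.04656 d.
C = 32.77·exp(−0.85·0.04656) = 32.77·0.9612 = 31.5 mg/L.

31.5 mg/L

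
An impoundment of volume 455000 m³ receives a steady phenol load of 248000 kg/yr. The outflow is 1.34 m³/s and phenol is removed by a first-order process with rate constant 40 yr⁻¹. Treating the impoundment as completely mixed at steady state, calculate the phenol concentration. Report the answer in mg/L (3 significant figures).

4.10 mg/L

Outflow Q = 1.34 m³/s × 3.156e+07 s/yr = 4.229e+07 m³/yr.
Steady-state CSTR mass balance: W = Q·C + k·V·C, so C = W/(Q + kV).
Q + kV = 4.229e+07 + 40·455000 = 6.049e+07 m³/yr.
C = 248000/6.049e+07 = 0.0041 kg/m³ = 4.1 mg/L.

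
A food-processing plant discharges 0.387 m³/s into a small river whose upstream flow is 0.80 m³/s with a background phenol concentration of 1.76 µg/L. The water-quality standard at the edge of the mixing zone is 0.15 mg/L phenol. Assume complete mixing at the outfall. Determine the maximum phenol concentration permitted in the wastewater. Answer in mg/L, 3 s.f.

1.76 µg/L = 0.00176 mg/L.
Mass balance: 0.15·1.187 = 0.387·Cₑ + 0.8·0.00176.
Cₑ = (0.1781 − 0.001408) / 0.387 = 0.4564 mg/L.

0.456 mg/L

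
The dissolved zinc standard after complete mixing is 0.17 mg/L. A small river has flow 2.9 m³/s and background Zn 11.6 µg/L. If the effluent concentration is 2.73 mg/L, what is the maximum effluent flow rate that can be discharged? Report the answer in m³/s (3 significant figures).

0.179 m³/s

11.6 µg/L = 0.0116 mg/L.
Mass balance at complete mixing: C_std·(Q_w + Q_r) = Q_w·C_e + Q_r·C_b.
Rearranging, Q_w = Q_r·(C_std − C_b)/(C_e − C_std) = 2.9·(0.17 − 0.0116) / (2.73 − 0.17) = 0.1794 m³/s.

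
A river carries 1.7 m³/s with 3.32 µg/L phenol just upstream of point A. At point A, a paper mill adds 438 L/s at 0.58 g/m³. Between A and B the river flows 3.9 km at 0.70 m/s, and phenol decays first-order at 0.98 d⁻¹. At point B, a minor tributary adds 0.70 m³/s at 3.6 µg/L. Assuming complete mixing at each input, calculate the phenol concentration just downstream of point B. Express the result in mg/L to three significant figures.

0.0868 mg/L

3.32 µg/L = 0.00332 mg/L.
438 L/s = 0.438 m³/s.
After input A: C = (1.7·0.00332 + 0.438·0.58) / 2.138 = 0.1215 mg/L.
Over the 3.9 km reach to input B (t = 5571 s = 0.06448 d), decay gives C = 0.1215·exp(−0.98·0.06448) = 0.114 mg/L.
3.6 µg/L = 0.0036 mg/L.
After input B: C = (2.138·0.114 + 0.7·0.0036) / 2.838 = 0.08679 mg/L.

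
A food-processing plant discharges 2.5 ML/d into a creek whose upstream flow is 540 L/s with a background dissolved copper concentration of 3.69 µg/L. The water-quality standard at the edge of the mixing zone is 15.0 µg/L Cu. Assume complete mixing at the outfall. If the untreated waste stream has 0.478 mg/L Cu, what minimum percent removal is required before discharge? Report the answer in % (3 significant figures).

52.7 %

2.5 ML/d = 0.02894 m³/s.
540 L/s = 0.54 m³/s.
3.69 µg/L = 0.00369 mg/L.
15.0 µg/L = 0.015 mg/L.
Mass balance: 0.015·0.5689 = 0.02894·Cₑ + 0.54·0.00369.
Cₑ = (0.008534 − 0.001993) / 0.02894 = 0.2261 mg/L.
Required removal = 1 − 0.2261/0.478 = 52.7 %.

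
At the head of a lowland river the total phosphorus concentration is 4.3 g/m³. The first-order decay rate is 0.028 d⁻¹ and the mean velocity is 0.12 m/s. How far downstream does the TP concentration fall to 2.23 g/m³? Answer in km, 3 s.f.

243 km

From C = C₀·e^(−kt), t = ln(C₀/C)/k = ln(4.3/2.23)/0.028 = 0.6566/0.028 = 23.45 d.
Distance = v·t = 0.12 m/s × 2.026e+06 s = 2.431e+05 m = 243.1 km.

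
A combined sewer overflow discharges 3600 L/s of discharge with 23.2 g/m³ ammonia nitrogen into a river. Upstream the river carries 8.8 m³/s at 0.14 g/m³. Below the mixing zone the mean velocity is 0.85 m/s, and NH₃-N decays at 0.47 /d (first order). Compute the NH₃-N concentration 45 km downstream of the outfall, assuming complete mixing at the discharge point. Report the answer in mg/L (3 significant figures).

5.12 mg/L

3600 L/s = 3.6 m³/s.
After complete mixing, C₀ = (3.6·23.2 + 8.8·0.14) / 12.4 = 6.835 mg/L.
Travel time t = 4.5e+04 m / 0.85 m/s = 5.294e+04 s = 0.6127 d.
C = 6.835·exp(−0.47·0.6127) = 6.835·0.7498 = 5.125 mg/L.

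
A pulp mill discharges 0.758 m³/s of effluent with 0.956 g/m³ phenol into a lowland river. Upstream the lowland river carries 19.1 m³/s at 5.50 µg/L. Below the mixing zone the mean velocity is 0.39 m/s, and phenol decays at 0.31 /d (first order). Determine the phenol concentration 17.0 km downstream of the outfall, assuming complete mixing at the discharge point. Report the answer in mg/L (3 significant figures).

5.50 µg/L = 0.0055 mg/L.
After complete mixing, C₀ = (0.758·0.956 + 19.1·0.0055) / 19.86 = 0.04178 mg/L.
Travel time t = 1.7e+04 m / 0.39 m/s = 4.359e+04 s = 0.5045 d.
C = 0.04178·exp(−0.31·0.5045) = 0.04178·0.8552 = 0.03573 mg/L.

0.0357 mg/L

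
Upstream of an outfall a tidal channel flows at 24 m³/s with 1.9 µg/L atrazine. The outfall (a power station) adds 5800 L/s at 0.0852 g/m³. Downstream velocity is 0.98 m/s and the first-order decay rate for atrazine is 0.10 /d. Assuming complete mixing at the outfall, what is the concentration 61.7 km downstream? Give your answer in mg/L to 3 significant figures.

5800 L/s = 5.8 m³/s.
1.9 µg/L = 0.0019 mg/L.
After complete mixing, C₀ = (5.8·0.0852 + 24·0.0019) / 29.8 = 0.01811 mg/L.
Travel time t = 6.17e+04 m / 0.98 m/s = 6.296e+04 s = 0.7287 d.
C = 0.01811·exp(−0.10·0.7287) = 0.01811·0.9297 = 0.01684 mg/L.

0.0168 mg/L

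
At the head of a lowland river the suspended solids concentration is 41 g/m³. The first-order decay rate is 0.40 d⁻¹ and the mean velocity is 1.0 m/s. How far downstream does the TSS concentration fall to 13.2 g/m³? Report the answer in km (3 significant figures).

245 km

From C = C₀·e^(−kt), t = ln(C₀/C)/k = ln(41/13.2)/0.40 = 1.133/0.40 = 2.833 d.
Distance = v·t = 1.0 m/s × 2.448e+05 s = 2.448e+05 m = 244.8 km.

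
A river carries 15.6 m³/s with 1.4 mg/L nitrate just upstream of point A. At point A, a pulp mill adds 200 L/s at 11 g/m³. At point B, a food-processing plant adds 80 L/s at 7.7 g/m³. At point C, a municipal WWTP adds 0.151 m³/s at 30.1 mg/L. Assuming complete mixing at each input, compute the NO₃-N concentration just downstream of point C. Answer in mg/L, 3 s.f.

1.82 mg/L

200 L/s = 0.2 m³/s.
After input A: C = (15.6·1.4 + 0.2·11) / 15.8 = 1.522 mg/L.
80 L/s = 0.08 m³/s.
After input B: C = (15.8·1.522 + 0.08·7.7) / 15.88 = 1.553 mg/L.
After input C: C = (15.88·1.553 + 0.151·30.1) / 16.03 = 1.822 mg/L.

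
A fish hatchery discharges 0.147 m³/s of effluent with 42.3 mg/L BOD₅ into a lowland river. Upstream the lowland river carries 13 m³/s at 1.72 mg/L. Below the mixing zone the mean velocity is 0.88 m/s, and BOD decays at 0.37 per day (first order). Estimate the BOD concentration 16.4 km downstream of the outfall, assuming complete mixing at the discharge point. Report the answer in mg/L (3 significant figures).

After complete mixing, C₀ = (0.147·42.3 + 13·1.72) / 13.15 = 2.174 mg/L.
Travel time t = 1.64e+04 m / 0.88 m/s = 1.864e+04 s = 0.2157 d.
C = 2.174·exp(−0.37·0.2157) = 2.174·0.9233 = 2.007 mg/L.

2.01 mg/L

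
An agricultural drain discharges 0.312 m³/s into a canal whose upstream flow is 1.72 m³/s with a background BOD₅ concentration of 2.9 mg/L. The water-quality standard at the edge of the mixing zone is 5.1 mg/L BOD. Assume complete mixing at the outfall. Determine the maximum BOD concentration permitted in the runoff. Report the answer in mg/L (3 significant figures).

Mass balance: 5.1·2.032 = 0.312·Cₑ + 1.72·2.9.
Cₑ = (10.36 − 4.988) / 0.312 = 17.23 mg/L.

17.2 mg/L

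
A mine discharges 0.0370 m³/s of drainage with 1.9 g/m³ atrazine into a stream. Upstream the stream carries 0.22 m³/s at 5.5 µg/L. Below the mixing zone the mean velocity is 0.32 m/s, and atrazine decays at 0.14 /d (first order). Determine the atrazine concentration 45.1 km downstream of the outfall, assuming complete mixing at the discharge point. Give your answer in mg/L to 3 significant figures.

5.5 µg/L = 0.0055 mg/L.
After complete mixing, C₀ = (0.037·1.9 + 0.22·0.0055) / 0.257 = 0.2782 mg/L.
Travel time t = 4.51e+04 m / 0.32 m/s = 1.409e+05 s = 1.631 d.
C = 0.2782·exp(−0.14·1.631) = 0.2782·0.7958 = 0.2214 mg/L.

0.221 mg/L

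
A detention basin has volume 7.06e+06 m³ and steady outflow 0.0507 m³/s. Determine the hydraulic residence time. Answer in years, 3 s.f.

Q = 0.0507 m³/s × 3.156e+07 s/yr = 1.6e+06 m³/yr.
Hydraulic residence time τ = V/Q = 7.06e+06/1.6e+06 = 4.413 yr.

4.41 yr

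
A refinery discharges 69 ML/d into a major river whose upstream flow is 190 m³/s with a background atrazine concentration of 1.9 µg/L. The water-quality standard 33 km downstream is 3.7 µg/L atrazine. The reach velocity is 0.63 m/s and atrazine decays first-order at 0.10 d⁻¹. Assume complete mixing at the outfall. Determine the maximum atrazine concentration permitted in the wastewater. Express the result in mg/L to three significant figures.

0.487 mg/L

69 ML/d = 0.7986 m³/s.
1.9 µg/L = 0.0019 mg/L.
3.7 µg/L = 0.0037 mg/L.
Travel time to the compliance point: t = 3.3e+04/0.63 = 5.238e+04 s = 0.6063 d; decay factor exp(−0.10·0.6063) = 0.9412.
So the concentration just after mixing may be at most 0.0037/0.9412 = 0.003931 mg/L.
Mass balance: 0.003931·190.8 = 0.7986·Cₑ + 190·0.0019.
Cₑ = (0.7501 − 0.361) / 0.7986 = 0.4872 mg/L.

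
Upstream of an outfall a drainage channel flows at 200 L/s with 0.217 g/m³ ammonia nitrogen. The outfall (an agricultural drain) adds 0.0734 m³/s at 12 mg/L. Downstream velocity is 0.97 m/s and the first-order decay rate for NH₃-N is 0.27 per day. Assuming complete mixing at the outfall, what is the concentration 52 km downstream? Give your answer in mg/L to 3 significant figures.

200 L/s = 0.2 m³/s.
After complete mixing, C₀ = (0.0734·12 + 0.2·0.217) / 0.2734 = 3.38 mg/L.
Travel time t = 5.2e+04 m / 0.97 m/s = 5.361e+04 s = 0.6205 d.
C = 3.38·exp(−0.27·0.6205) = 3.38·0.8458 = 2.859 mg/L.

2.86 mg/L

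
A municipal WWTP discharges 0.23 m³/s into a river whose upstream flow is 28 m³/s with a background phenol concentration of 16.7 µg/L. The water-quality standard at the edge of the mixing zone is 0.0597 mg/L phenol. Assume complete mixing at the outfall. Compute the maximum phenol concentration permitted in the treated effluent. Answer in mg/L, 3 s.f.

5.29 mg/L

16.7 µg/L = 0.0167 mg/L.
Mass balance: 0.0597·28.23 = 0.23·Cₑ + 28·0.0167.
Cₑ = (1.685 − 0.4676) / 0.23 = 5.294 mg/L.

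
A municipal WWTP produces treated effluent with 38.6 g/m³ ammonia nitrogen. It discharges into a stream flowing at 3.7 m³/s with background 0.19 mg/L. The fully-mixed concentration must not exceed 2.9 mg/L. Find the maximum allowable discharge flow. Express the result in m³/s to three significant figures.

0.281 m³/s

Mass balance at complete mixing: C_std·(Q_w + Q_r) = Q_w·C_e + Q_r·C_b.
Rearranging, Q_w = Q_r·(C_std − C_b)/(C_e − C_std) = 3.7·(2.9 − 0.19) / (38.6 − 2.9) = 0.2809 m³/s.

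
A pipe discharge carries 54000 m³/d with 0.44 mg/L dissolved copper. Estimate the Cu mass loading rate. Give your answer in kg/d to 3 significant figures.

54000 m³/d = 0.625 m³/s.
Mass flux = Q·C = 0.625 m³/s × 0.44 g/m³ = 0.275 g/s.
= 0.275 g/s × 86.4 = 23.76 kg/d.

23.8 kg/d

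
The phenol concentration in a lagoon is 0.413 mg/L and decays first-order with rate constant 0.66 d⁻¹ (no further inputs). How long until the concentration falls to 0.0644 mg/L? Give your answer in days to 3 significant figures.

t = ln(C₀/C)/k = ln(0.413/0.0644)/0.66 = 1.858/0.66 = 2.816 d.

2.82 d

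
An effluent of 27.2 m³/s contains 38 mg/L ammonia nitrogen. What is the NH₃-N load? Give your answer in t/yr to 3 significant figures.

32600 t/yr

Mass flux = Q·C = 27.2 m³/s × 38 g/m³ = 1034 g/s.
= 1034 g/s × 31.56 = 3.262e+04 t/yr.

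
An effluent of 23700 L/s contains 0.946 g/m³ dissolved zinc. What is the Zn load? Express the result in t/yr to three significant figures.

708 t/yr

23700 L/s = 23.7 m³/s.
Mass flux = Q·C = 23.7 m³/s × 0.946 g/m³ = 22.42 g/s.
= 22.42 g/s × 31.56 = 707.5 t/yr.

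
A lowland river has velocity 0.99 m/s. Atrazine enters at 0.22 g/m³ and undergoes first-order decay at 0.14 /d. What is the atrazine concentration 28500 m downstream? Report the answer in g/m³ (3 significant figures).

Travel time t = 28500 m / 0.99 m/s = 2.85e+04/0.99 = 2.879e+04 s = 0.3332 d.
First-order decay: C = 0.22·exp(−0.14·0.3332) = 0.22·0.9544 = 0.21 g/m³.

0.210 g/m³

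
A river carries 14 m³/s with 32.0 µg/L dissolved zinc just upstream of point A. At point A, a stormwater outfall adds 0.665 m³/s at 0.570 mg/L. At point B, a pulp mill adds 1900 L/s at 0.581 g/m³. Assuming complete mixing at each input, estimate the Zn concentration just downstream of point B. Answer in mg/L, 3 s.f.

0.117 mg/L

32.0 µg/L = 0.032 mg/L.
After input A: C = (14·0.032 + 0.665·0.57) / 14.66 = 0.0564 mg/L.
1900 L/s = 1.9 m³/s.
After input B: C = (14.66·0.0564 + 1.9·0.581) / 16.56 = 0.1166 mg/L.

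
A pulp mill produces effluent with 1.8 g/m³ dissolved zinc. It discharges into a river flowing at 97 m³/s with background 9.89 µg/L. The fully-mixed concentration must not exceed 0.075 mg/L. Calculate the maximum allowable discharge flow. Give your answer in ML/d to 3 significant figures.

316 ML/d

9.89 µg/L = 0.00989 mg/L.
Mass balance at complete mixing: C_std·(Q_w + Q_r) = Q_w·C_e + Q_r·C_b.
Rearranging, Q_w = Q_r·(C_std − C_b)/(C_e − C_std) = 97·(0.075 − 0.00989) / (1.8 − 0.075) = 3.661 m³/s.
= 316.3 ML/d.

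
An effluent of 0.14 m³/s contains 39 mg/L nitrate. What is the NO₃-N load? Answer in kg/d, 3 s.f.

472 kg/d

Mass flux = Q·C = 0.14 m³/s × 39 g/m³ = 5.46 g/s.
= 5.46 g/s × 86.4 = 471.7 kg/d.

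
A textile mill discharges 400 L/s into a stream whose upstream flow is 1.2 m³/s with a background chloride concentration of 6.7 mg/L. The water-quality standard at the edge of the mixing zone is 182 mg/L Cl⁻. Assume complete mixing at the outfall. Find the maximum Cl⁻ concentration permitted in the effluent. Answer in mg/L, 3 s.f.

400 L/s = 0.4 m³/s.
Mass balance: 182·1.6 = 0.4·Cₑ + 1.2·6.7.
Cₑ = (291.2 − 8.04) / 0.4 = 707.9 mg/L.

708 mg/L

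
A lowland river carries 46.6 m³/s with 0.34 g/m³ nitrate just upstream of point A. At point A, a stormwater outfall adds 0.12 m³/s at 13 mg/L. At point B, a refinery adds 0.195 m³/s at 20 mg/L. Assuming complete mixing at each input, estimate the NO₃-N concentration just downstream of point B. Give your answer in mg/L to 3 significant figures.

After input A: C = (46.6·0.34 + 0.12·13) / 46.72 = 0.3725 mg/L.
After input B: C = (46.72·0.3725 + 0.195·20) / 46.91 = 0.4541 mg/L.

0.454 mg/L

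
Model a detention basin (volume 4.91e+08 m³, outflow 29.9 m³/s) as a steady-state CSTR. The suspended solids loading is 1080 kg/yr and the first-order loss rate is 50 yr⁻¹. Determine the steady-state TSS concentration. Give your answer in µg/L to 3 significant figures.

Outflow Q = 29.9 m³/s × 3.156e+07 s/yr = 9.436e+08 m³/yr.
Steady-state CSTR mass balance: W = Q·C + k·V·C, so C = W/(Q + kV).
Q + kV = 9.436e+08 + 50·4.91e+08 = 2.549e+10 m³/yr.
C = 1080/2.549e+10 = 4.236e-08 kg/m³ = 4.236e-05 mg/L = 0.04236 µg/L.

0.0424 µg/L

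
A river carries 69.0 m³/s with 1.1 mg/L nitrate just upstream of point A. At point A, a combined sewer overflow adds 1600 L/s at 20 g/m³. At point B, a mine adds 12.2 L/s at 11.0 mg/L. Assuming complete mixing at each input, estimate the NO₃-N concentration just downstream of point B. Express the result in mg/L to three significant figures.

1600 L/s = 1.6 m³/s.
After input A: C = (69·1.1 + 1.6·20) / 70.6 = 1.528 mg/L.
12.2 L/s = 0.0122 m³/s.
After input B: C = (70.6·1.528 + 0.0122·11) / 70.61 = 1.53 mg/L.

1.53 mg/L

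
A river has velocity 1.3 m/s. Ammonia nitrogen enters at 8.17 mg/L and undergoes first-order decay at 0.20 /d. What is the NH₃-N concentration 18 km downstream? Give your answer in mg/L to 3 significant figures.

Travel time t = 18 km / 1.3 m/s = 1.8e+04/1.3 = 1.385e+04 s = 0.1603 d.
First-order decay: C = 8.17·exp(−0.20·0.1603) = 8.17·0.9685 = 7.912 mg/L.

7.91 mg/L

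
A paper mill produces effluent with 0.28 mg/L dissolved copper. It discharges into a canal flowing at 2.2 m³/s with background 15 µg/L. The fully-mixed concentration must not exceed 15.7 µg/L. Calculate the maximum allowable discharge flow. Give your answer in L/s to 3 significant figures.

5.83 L/s

15 µg/L = 0.015 mg/L.
15.7 µg/L = 0.0157 mg/L.
Mass balance at complete mixing: C_std·(Q_w + Q_r) = Q_w·C_e + Q_r·C_b.
Rearranging, Q_w = Q_r·(C_std − C_b)/(C_e − C_std) = 2.2·(0.0157 − 0.015) / (0.28 − 0.0157) = 0.005827 m³/s.
= 5.827 L/s.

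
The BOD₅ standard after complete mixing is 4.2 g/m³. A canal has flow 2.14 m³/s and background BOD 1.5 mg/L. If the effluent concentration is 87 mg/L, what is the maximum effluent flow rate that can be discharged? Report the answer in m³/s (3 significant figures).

Mass balance at complete mixing: C_std·(Q_w + Q_r) = Q_w·C_e + Q_r·C_b.
Rearranging, Q_w = Q_r·(C_std − C_b)/(C_e − C_std) = 2.14·(4.2 − 1.5) / (87 − 4.2) = 0.06978 m³/s.

0.0698 m³/s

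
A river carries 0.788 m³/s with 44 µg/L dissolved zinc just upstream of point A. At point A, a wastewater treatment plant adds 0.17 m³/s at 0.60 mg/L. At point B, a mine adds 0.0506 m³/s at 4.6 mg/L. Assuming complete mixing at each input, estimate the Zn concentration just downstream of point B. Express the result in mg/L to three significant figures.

0.366 mg/L

44 µg/L = 0.044 mg/L.
After input A: C = (0.788·0.044 + 0.17·0.6) / 0.958 = 0.1427 mg/L.
After input B: C = (0.958·0.1427 + 0.0506·4.6) / 1.009 = 0.3663 mg/L.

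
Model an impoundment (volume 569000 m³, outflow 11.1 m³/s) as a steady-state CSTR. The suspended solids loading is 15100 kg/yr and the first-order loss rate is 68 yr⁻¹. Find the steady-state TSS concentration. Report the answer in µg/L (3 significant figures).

Outflow Q = 11.1 m³/s × 3.156e+07 s/yr = 3.503e+08 m³/yr.
Steady-state CSTR mass balance: W = Q·C + k·V·C, so C = W/(Q + kV).
Q + kV = 3.503e+08 + 68·569000 = 3.89e+08 m³/yr.
C = 15100/3.89e+08 = 3.882e-05 kg/m³ = 0.03882 mg/L = 38.82 µg/L.

38.8 µg/L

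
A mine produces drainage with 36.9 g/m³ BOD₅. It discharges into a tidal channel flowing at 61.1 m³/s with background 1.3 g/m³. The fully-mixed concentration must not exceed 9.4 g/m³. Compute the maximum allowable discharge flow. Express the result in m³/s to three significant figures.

18.0 m³/s

Mass balance at complete mixing: C_std·(Q_w + Q_r) = Q_w·C_e + Q_r·C_b.
Rearranging, Q_w = Q_r·(C_std − C_b)/(C_e − C_std) = 61.1·(9.4 − 1.3) / (36.9 − 9.4) = 18 m³/s.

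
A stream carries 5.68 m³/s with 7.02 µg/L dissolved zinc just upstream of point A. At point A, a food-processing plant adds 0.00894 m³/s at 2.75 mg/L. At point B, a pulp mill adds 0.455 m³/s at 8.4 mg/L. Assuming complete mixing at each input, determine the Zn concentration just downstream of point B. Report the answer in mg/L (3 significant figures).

0.633 mg/L

7.02 µg/L = 0.00702 mg/L.
After input A: C = (5.68·0.00702 + 0.00894·2.75) / 5.689 = 0.01133 mg/L.
After input B: C = (5.689·0.01133 + 0.455·8.4) / 6.144 = 0.6326 mg/L.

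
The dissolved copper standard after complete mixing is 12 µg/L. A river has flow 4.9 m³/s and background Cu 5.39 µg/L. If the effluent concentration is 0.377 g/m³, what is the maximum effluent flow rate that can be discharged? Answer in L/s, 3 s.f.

88.7 L/s

5.39 µg/L = 0.00539 mg/L.
12 µg/L = 0.012 mg/L.
Mass balance at complete mixing: C_std·(Q_w + Q_r) = Q_w·C_e + Q_r·C_b.
Rearranging, Q_w = Q_r·(C_std − C_b)/(C_e − C_std) = 4.9·(0.012 − 0.00539) / (0.377 − 0.012) = 0.08874 m³/s.
= 88.74 L/s.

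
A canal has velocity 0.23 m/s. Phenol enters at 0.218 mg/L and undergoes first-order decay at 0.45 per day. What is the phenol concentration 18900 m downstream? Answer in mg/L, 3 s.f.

Travel time t = 18900 m / 0.23 m/s = 1.89e+04/0.23 = 8.217e+04 s = 0.9511 d.
First-order decay: C = 0.218·exp(−0.45·0.9511) = 0.218·0.6518 = 0.1421 mg/L.

0.142 mg/L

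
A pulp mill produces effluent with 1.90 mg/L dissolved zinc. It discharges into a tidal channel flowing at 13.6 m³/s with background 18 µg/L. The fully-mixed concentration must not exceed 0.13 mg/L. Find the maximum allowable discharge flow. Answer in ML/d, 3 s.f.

18 µg/L = 0.018 mg/L.
Mass balance at complete mixing: C_std·(Q_w + Q_r) = Q_w·C_e + Q_r·C_b.
Rearranging, Q_w = Q_r·(C_std − C_b)/(C_e − C_std) = 13.6·(0.13 − 0.018) / (1.9 − 0.13) = 0.8606 m³/s.
= 74.35 ML/d.

74.4 ML/d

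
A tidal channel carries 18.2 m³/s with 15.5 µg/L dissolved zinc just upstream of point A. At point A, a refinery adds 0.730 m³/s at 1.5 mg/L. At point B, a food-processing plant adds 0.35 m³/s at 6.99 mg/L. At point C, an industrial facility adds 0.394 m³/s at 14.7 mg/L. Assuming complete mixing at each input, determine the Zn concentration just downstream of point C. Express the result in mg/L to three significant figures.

15.5 µg/L = 0.0155 mg/L.
After input A: C = (18.2·0.0155 + 0.73·1.5) / 18.93 = 0.07275 mg/L.
After input B: C = (18.93·0.07275 + 0.35·6.99) / 19.28 = 0.1983 mg/L.
After input C: C = (19.28·0.1983 + 0.394·14.7) / 19.67 = 0.4887 mg/L.

0.489 mg/L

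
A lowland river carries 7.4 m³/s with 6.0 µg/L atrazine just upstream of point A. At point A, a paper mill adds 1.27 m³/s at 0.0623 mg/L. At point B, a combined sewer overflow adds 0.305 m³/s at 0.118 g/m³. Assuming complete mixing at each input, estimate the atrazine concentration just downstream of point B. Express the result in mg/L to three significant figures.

0.0178 mg/L

6.0 µg/L = 0.006 mg/L.
After input A: C = (7.4·0.006 + 1.27·0.0623) / 8.67 = 0.01425 mg/L.
After input B: C = (8.67·0.01425 + 0.305·0.118) / 8.975 = 0.01777 mg/L.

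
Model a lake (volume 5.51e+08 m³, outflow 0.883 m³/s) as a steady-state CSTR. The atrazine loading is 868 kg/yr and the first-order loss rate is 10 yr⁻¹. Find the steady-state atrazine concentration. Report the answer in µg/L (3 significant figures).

0.157 µg/L

Outflow Q = 0.883 m³/s × 3.156e+07 s/yr = 2.787e+07 m³/yr.
Steady-state CSTR mass balance: W = Q·C + k·V·C, so C = W/(Q + kV).
Q + kV = 2.787e+07 + 10·5.51e+08 = 5.538e+09 m³/yr.
C = 868/5.538e+09 = 1.567e-07 kg/m³ = 0.0001567 mg/L = 0.1567 µg/L.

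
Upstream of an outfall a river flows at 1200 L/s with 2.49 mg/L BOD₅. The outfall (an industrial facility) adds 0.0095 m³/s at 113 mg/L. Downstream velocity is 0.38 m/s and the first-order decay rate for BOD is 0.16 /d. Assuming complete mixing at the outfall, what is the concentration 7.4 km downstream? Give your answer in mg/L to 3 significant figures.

3.24 mg/L

1200 L/s = 1.2 m³/s.
After complete mixing, C₀ = (0.0095·113 + 1.2·2.49) / 1.21 = 3.358 mg/L.
Travel time t = 7400 m / 0.38 m/s = 1.947e+04 s = 0.2254 d.
C = 3.358·exp(−0.16·0.2254) = 3.358·0.9646 = 3.239 mg/L.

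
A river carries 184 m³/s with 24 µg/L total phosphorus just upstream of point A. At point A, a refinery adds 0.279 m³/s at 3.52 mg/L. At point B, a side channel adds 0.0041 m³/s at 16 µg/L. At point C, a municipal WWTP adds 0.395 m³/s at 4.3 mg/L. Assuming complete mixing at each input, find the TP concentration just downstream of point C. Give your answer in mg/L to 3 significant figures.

24 µg/L = 0.024 mg/L.
After input A: C = (184·0.024 + 0.279·3.52) / 184.3 = 0.02929 mg/L.
16 µg/L = 0.016 mg/L.
After input B: C = (184.3·0.02929 + 0.0041·0.016) / 184.3 = 0.02929 mg/L.
After input C: C = (184.3·0.02929 + 0.395·4.3) / 184.7 = 0.03843 mg/L.

0.0384 mg/L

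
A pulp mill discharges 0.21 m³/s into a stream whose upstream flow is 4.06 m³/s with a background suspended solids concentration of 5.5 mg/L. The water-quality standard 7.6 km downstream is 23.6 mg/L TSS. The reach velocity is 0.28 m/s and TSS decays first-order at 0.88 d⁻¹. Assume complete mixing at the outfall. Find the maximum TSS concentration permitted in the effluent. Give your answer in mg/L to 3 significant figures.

Travel time to the compliance point: t = 7600/0.28 = 2.714e+04 s = 0.3142 d; decay factor exp(−0.88·0.3142) = 0.7585.
So the concentration just after mixing may be at most 23.6/0.7585 = 31.12 mg/L.
Mass balance: 31.12·4.27 = 0.21·Cₑ + 4.06·5.5.
Cₑ = (132.9 − 22.33) / 0.21 = 526.3 mg/L.

526 mg/L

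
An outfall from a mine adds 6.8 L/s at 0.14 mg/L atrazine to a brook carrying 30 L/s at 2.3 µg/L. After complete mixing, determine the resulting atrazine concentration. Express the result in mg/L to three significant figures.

0.0277 mg/L

6.8 L/s = 0.0068 m³/s.
30 L/s = 0.03 m³/s.
2.3 µg/L = 0.0023 mg/L.
Conservation of mass across the mixing zone: C = (0.0068·0.14 + 0.03·0.0023) / (0.0068 + 0.03) = 0.001021/0.0368 = 0.02774 mg/L.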